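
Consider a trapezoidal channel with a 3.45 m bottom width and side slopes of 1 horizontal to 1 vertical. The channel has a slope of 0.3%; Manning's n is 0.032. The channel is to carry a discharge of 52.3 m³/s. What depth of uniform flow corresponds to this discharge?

y_n = 3.21 m

Manning's equation rearranged: A R^(2/3) = nQ / (1·√S) = 0.032 × 52.3 / (√0.003) = 30.56.
Trying y = 2.89 m: A R^(2/3) = 24.82 — short.
Trying y = 3.21 m: A R^(2/3) = 30.53 — close enough.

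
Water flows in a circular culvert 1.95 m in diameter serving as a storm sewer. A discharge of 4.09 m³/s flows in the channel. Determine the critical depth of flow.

y_c = 0.975 m

At critical depth, Q² T / (g A³) = 1, i.e. A³/T = Q²/g = 4.09²/9.81 = 1.705.
Try y = 0.751 m: A³/T = 0.6281 — short.
Try y = 0.975 m: A³/T = 1.707 — matches.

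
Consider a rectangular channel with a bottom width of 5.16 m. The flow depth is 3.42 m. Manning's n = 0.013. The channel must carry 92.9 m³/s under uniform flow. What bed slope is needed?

S = 0.0028

Flow area A = b·y = 5.16 × 3.42 = 17.65 m². Wetted perimeter P = b + 2y = 5.16 + 2×3.42 = 12 m.
Hydraulic radius R = A/P = 17.65/12 = 1.471 m.
From Manning's equation, S = [nQ / (1 A R^(2/3))]² = [0.013 × 92.9 / (1 × 17.65 × 1.471^(2/3))]² = 0.0028.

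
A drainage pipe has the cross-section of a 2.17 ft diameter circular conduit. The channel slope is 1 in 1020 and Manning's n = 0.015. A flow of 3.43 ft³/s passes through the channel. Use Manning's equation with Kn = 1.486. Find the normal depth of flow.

Manning's equation rearranged: A R^(2/3) = nQ / (1.486·√S) = 0.015 × 3.43 / (1.486 × √0.0009804) = 1.106.
Try y = 1.29 ft: A R^(2/3) = 1.629 — over.
Try y = 0.779 ft: A R^(2/3) = 0.6784 — short.
Try y = 1.02 ft: A R^(2/3) = 1.106 — ≈ 1.106.

y_n = 1.02 ft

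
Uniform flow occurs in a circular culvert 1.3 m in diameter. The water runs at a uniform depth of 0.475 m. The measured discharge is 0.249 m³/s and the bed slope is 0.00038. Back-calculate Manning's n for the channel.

For a circular section of diameter D = 1.3 m at depth y = 0.475 m, the central angle is θ = 2 arccos(1 − 2y/D) = 2.596 rad. Then A = (D²/8)(θ − sin θ) = 0.4389 m² and P = Dθ/2 = 1.688 m.
Hydraulic radius R = A/P = 0.4389/1.688 = 0.2601 m.
Rearranging Manning's equation: n = (1/Q) A R^(2/3) S^(1/2) = (1/0.249) × 0.4389 × 0.2601^(2/3) × √0.00038 = 0.014.

n = 0.014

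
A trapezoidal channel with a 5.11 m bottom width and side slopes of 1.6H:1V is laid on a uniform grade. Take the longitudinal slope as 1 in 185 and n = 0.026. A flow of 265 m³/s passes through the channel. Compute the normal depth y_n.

y_n = 4.32 m

Manning's equation rearranged: A R^(2/3) = nQ / (1·√S) = 0.026 × 265 / (√0.005405) = 93.71.
At y = 3.76 m: A R^(2/3) = 70.07 — low.
At y = 5.46 m: A R^(2/3) = 155.1 — high.
At y = 4.32 m: A R^(2/3) = 93.76 — close enough.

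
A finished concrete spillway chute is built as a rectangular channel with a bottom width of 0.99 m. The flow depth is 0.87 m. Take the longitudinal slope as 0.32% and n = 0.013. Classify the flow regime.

subcritical

Flow area A = b·y = 0.99 × 0.87 = 0.8613 m². Wetted perimeter P = b + 2y = 0.99 + 2×0.87 = 2.73 m.
Hydraulic radius R = A/P = 0.8613/2.73 = 0.3155 m.
V = (1/n) R^(2/3) √S = (1/0.013) × 0.3155^(2/3) × √0.0032 = 2.017 m/s. Hydraulic depth D_h = A/T = 0.8613/0.99 = 0.87 m.
Froude number Fr = V/√(g·D_h) = 2.017/√(9.81×0.87) = 0.69, which is less than 1, so the flow is subcritical.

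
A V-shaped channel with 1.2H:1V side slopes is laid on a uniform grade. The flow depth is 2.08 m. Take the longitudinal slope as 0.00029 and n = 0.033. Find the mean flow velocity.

For a triangular section with side slope z = 1.2: A = zy² = 1.2×2.08² = 5.192 m²; P = 2y√(1+z²) = 2×2.08×1.562 = 6.498 m.
Hydraulic radius R = A/P = 5.192/6.498 = 0.799 m.
From Manning's equation, V = (1/n) R^(2/3) S^(1/2) = (1/0.033) × 0.799^(2/3) × 0.00029^(1/2) = 0.444 m/s.

V = 0.444 m/s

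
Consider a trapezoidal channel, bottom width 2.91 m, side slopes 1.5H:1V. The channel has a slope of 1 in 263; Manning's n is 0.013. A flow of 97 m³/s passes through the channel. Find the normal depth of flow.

y_n = 2.48 m

Manning's equation rearranged: A R^(2/3) = nQ / (1·√S) = 0.013 × 97 / (√0.003802) = 20.45.
At y = 2.92 m: A R^(2/3) = 28.93 — too large.
At y = 2.15 m: A R^(2/3) = 15.2 — too small.
At y = 2.48 m: A R^(2/3) = 20.45 — close enough.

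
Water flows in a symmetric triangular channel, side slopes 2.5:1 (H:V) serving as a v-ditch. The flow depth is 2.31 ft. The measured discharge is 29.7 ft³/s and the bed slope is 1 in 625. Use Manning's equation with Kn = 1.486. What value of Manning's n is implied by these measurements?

n = 0.028

For a triangular section with side slope z = 2.5: A = zy² = 2.5×2.31² = 13.34 ft²; P = 2y√(1+z²) = 2×2.31×2.693 = 12.44 ft.
Hydraulic radius R = A/P = 13.34/12.44 = 1.072 ft.
Rearranging Manning's equation: n = (1.486/Q) A R^(2/3) S^(1/2) = (1.486/29.7) × 13.34 × 1.072^(2/3) × √0.0016 = 0.028.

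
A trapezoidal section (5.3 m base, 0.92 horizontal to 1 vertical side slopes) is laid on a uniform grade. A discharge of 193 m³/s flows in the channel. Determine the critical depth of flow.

At critical depth, Q² T / (g A³) = 1, i.e. A³/T = Q²/g = 193²/9.81 = 3797.
Try y = 3.61 m: A³/T = 2524 — too small.
Try y = 4.39 m: A³/T = 5151 — too large.
Try y = 4.04 m: A³/T = 3796 — ≈ 3797.

y_c = 4.04 m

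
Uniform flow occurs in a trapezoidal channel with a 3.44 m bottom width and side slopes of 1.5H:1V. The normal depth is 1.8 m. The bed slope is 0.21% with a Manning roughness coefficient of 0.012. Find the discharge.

With bottom width b = 3.44 m and side slope z = 1.5: A = (b + zy)y = (3.44 + 1.5×1.8)×1.8 = 11.05 m²; P = b + 2y√(1+z²) = 3.44 + 2×1.8×1.803 = 9.93 m.
Hydraulic radius R = A/P = 11.05/9.93 = 1.113 m.
Manning's equation: Q = (1/n) A R^(2/3) S^(1/2) = (1/0.012) × 11.05 × 1.113^(2/3) × 0.0021^(1/2) = 45.3 m³/s.

Q = 45.3 m³/s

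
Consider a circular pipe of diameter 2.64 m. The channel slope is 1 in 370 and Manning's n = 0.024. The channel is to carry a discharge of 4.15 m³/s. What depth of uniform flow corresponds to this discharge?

Manning's equation rearranged: A R^(2/3) = nQ / (1·√S) = 0.024 × 4.15 / (√0.002703) = 1.916.
Try y = 1.44 m: A R^(2/3) = 2.398 — too large.
Try y = 1.26 m: A R^(2/3) = 1.916 — matches.

y_n = 1.26 m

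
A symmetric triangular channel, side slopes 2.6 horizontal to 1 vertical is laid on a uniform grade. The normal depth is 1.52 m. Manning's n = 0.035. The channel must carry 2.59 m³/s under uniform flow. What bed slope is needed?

S = 0.00036

For a triangular section with side slope z = 2.6: A = zy² = 2.6×1.52² = 6.007 m²; P = 2y√(1+z²) = 2×1.52×2.786 = 8.468 m.
Hydraulic radius R = A/P = 6.007/8.468 = 0.7093 m.
From Manning's equation, S = [nQ / (1 A R^(2/3))]² = [0.035 × 2.59 / (1 × 6.007 × 0.7093^(2/3))]² = 0.00036.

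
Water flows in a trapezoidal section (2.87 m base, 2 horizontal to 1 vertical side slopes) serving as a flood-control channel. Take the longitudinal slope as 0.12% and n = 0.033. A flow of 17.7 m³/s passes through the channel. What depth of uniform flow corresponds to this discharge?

y_n = 2.1 m

Manning's equation rearranged: A R^(2/3) = nQ / (1·√S) = 0.033 × 17.7 / (√0.0012) = 16.86.
Try y = 1.58 m: A R^(2/3) = 9.264 — too small.
Try y = 2.68 m: A R^(2/3) = 28.71 — too large.
Try y = 2.1 m: A R^(2/3) = 16.87 — close enough.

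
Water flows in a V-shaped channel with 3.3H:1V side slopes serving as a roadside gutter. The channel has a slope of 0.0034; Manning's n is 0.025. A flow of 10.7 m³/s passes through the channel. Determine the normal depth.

Manning's equation rearranged: A R^(2/3) = nQ / (1·√S) = 0.025 × 10.7 / (√0.0034) = 4.588.
Try y = 1.51 m: A R^(2/3) = 6.059 — high.
Try y = 1.36 m: A R^(2/3) = 4.584 — close enough.

y_n = 1.36 m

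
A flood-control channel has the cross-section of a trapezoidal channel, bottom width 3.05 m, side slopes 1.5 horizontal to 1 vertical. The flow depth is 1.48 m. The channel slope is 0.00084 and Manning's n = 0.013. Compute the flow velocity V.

V = 2.12 m/s

With bottom width b = 3.05 m and side slope z = 1.5: A = (b + zy)y = (3.05 + 1.5×1.48)×1.48 = 7.8 m²; P = b + 2y√(1+z²) = 3.05 + 2×1.48×1.803 = 8.386 m.
Hydraulic radius R = A/P = 7.8/8.386 = 0.93 m.
From Manning's equation, V = (1/n) R^(2/3) S^(1/2) = (1/0.013) × 0.93^(2/3) × 0.00084^(1/2) = 2.12 m/s.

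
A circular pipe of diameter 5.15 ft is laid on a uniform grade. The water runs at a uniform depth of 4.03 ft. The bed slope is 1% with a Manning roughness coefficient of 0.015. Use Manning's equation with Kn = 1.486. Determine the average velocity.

For a circular section of diameter D = 5.15 ft at depth y = 4.03 ft, the central angle is θ = 2 arccos(1 − 2y/D) = 4.343 rad. Then A = (D²/8)(θ − sin θ) = 17.49 ft² and P = Dθ/2 = 11.18 ft.
Hydraulic radius R = A/P = 17.49/11.18 = 1.564 ft.
From Manning's equation, V = (1.486/n) R^(2/3) S^(1/2) = (1.486/0.015) × 1.564^(2/3) × 0.01^(1/2) = 13.3 ft/s.

V = 13.3 ft/s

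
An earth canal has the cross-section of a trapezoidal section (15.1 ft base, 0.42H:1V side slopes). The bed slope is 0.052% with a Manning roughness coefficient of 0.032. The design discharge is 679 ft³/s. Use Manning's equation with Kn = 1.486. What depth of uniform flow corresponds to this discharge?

Manning's equation rearranged: A R^(2/3) = nQ / (1.486·√S) = 0.032 × 679 / (1.486 × √0.00052) = 641.2.
Trying y = 7.44 ft: A R^(2/3) = 360.8 — too small.
Trying y = 10.6 ft: A R^(2/3) = 641.1 — close enough.

y_n = 10.6 ft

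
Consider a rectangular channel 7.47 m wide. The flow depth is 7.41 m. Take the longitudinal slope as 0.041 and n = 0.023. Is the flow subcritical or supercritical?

Flow area A = b·y = 7.47 × 7.41 = 55.35 m². Wetted perimeter P = b + 2y = 7.47 + 2×7.41 = 22.29 m.
Hydraulic radius R = A/P = 55.35/22.29 = 2.483 m.
V = (1/n) R^(2/3) √S = (1/0.023) × 2.483^(2/3) × √0.041 = 16.14 m/s. Hydraulic depth D_h = A/T = 55.35/7.47 = 7.41 m.
Froude number Fr = V/√(g·D_h) = 16.14/√(9.81×7.41) = 1.89, which is greater than 1, so the flow is supercritical.

supercritical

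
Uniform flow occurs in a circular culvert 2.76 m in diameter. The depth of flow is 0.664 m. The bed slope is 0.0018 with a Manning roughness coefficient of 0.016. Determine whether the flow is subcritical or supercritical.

subcritical

For a circular section of diameter D = 2.76 m at depth y = 0.664 m, the central angle is θ = 2 arccos(1 − 2y/D) = 2.051 rad. Then A = (D²/8)(θ − sin θ) = 1.108 m² and P = Dθ/2 = 2.83 m.
Hydraulic radius R = A/P = 1.108/2.83 = 0.3915 m.
V = (1/n) R^(2/3) √S = (1/0.016) × 0.3915^(2/3) × √0.0018 = 1.419 m/s. Hydraulic depth D_h = A/T = 1.108/2.359 = 0.4696 m.
Froude number Fr = V/√(g·D_h) = 1.419/√(9.81×0.4696) = 0.661, which is less than 1, so the flow is subcritical.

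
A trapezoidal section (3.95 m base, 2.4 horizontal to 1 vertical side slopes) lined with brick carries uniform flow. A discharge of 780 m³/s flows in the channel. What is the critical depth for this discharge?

y_c = 6.59 m

At critical depth, Q² T / (g A³) = 1, i.e. A³/T = Q²/g = 780²/9.81 = 62020.
Trying y = 5.02 m: A³/T = 18470 — short.
Trying y = 6.59 m: A³/T = 62110 — ≈ 62020.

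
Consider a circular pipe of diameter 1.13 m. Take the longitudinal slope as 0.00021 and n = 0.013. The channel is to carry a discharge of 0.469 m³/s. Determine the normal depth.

Manning's equation rearranged: A R^(2/3) = nQ / (1·√S) = 0.013 × 0.469 / (√0.00021) = 0.4207.
Trying y = 0.807 m: A R^(2/3) = 0.3709 — too small.
Trying y = 1.05 m: A R^(2/3) = 0.4642 — too large.
Trying y = 0.901 m: A R^(2/3) = 0.4207 — ≈ 0.4207.

y_n = 0.901 m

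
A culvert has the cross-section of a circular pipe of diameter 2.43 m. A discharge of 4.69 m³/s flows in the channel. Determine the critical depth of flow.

y_c = 0.979 m

At critical depth, Q² T / (g A³) = 1, i.e. A³/T = Q²/g = 4.69²/9.81 = 2.242.
Trying y = 0.711 m: A³/T = 0.653 — too small.
Trying y = 1.06 m: A³/T = 3.045 — too large.
Trying y = 0.979 m: A³/T = 2.244 — ≈ 2.242.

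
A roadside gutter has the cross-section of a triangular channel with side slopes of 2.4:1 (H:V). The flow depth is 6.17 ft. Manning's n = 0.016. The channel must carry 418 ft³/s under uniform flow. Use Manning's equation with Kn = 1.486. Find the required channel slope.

For a triangular section with side slope z = 2.4: A = zy² = 2.4×6.17² = 91.37 ft²; P = 2y√(1+z²) = 2×6.17×2.6 = 32.08 ft.
Hydraulic radius R = A/P = 91.37/32.08 = 2.848 ft.
From Manning's equation, S = [nQ / (1.486 A R^(2/3))]² = [0.016 × 418 / (1.486 × 91.37 × 2.848^(2/3))]² = 0.000601.

S = 0.000601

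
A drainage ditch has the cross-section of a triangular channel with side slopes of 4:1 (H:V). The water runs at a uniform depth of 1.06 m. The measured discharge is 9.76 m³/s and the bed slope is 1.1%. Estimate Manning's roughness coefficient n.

n = 0.031

For a triangular section with side slope z = 4: A = zy² = 4×1.06² = 4.494 m²; P = 2y√(1+z²) = 2×1.06×4.123 = 8.741 m.
Hydraulic radius R = A/P = 4.494/8.741 = 0.5142 m.
Rearranging Manning's equation: n = (1/Q) A R^(2/3) S^(1/2) = (1/9.76) × 4.494 × 0.5142^(2/3) × √0.011 = 0.031.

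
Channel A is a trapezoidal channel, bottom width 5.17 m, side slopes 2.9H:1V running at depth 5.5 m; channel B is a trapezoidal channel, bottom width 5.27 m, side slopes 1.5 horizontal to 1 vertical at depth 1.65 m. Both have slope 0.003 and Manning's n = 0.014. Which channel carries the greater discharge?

channel A

Channel A: With bottom width b = 5.17 m and side slope z = 2.9: A = (b + zy)y = (5.17 + 2.9×5.5)×5.5 = 116.2 m²; P = b + 2y√(1+z²) = 5.17 + 2×5.5×3.068 = 38.91 m. Hydraulic radius R = A/P = 116.2/38.91 = 2.985 m. Q_A = (1/0.014)·116.2·2.985^(2/3)·√0.003 = 942.2 m³/s.
Channel B: With bottom width b = 5.27 m and side slope z = 1.5: A = (b + zy)y = (5.27 + 1.5×1.65)×1.65 = 12.78 m²; P = b + 2y√(1+z²) = 5.27 + 2×1.65×1.803 = 11.22 m. Hydraulic radius R = A/P = 12.78/11.22 = 1.139 m. Q_B = (1/0.014)·12.78·1.139^(2/3)·√0.003 = 54.53 m³/s.
Q_A = 942.2 m³/s vs Q_B = 54.53 m³/s, so channel A carries more.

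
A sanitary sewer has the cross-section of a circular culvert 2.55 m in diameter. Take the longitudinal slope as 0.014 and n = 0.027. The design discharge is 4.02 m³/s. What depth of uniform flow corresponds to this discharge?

Manning's equation rearranged: A R^(2/3) = nQ / (1·√S) = 0.027 × 4.02 / (√0.014) = 0.9173.
Trying y = 0.998 m: A R^(2/3) = 1.225 — high.
Trying y = 0.671 m: A R^(2/3) = 0.5734 — low.
Trying y = 0.855 m: A R^(2/3) = 0.917 — close enough.

y_n = 0.855 m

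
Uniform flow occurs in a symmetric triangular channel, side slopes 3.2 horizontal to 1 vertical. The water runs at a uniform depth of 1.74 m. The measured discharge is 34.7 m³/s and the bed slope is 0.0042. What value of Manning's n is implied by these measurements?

n = 0.016

For a triangular section with side slope z = 3.2: A = zy² = 3.2×1.74² = 9.688 m²; P = 2y√(1+z²) = 2×1.74×3.353 = 11.67 m.
Hydraulic radius R = A/P = 9.688/11.67 = 0.8304 m.
Rearranging Manning's equation: n = (1/Q) A R^(2/3) S^(1/2) = (1/34.7) × 9.688 × 0.8304^(2/3) × √0.0042 = 0.016.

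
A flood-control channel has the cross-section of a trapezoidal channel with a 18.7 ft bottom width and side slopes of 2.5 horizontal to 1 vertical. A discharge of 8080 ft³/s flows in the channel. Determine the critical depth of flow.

y_c = 11.4 ft

At critical depth, Q² T / (g A³) = 1, i.e. A³/T = Q²/g = 8080²/32.2 = 2028000.
Trying y = 7.85 ft: A³/T = 469900 — short.
Trying y = 14.4 ft: A³/T = 5388000 — over.
Trying y = 11.4 ft: A³/T = 2058000 — matches.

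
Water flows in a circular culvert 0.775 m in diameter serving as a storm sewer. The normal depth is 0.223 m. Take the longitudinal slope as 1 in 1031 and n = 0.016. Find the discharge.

Q = 0.0555 m³/s

For a circular section of diameter D = 0.775 m at depth y = 0.223 m, the central angle is θ = 2 arccos(1 − 2y/D) = 2.265 rad. Then A = (D²/8)(θ − sin θ) = 0.1123 m² and P = Dθ/2 = 0.8776 m.
Hydraulic radius R = A/P = 0.1123/0.8776 = 0.128 m.
Manning's equation: Q = (1/n) A R^(2/3) S^(1/2) = (1/0.016) × 0.1123 × 0.128^(2/3) × 0.0009699^(1/2) = 0.0555 m³/s.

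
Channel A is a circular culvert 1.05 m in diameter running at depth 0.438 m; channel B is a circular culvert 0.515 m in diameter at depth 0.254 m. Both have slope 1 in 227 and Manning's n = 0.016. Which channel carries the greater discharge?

channel A

Channel A: For a circular section of diameter D = 1.05 m at depth y = 0.438 m, the central angle is θ = 2 arccos(1 − 2y/D) = 2.809 rad. Then A = (D²/8)(θ − sin θ) = 0.342 m² and P = Dθ/2 = 1.475 m. Hydraulic radius R = A/P = 0.342/1.475 = 0.232 m. Q_A = (1/0.016)·0.342·0.232^(2/3)·√0.004405 = 0.5356 m³/s.
Channel B: For a circular section of diameter D = 0.515 m at depth y = 0.254 m, the central angle is θ = 2 arccos(1 − 2y/D) = 3.114 rad. Then A = (D²/8)(θ − sin θ) = 0.1024 m² and P = Dθ/2 = 0.802 m. Hydraulic radius R = A/P = 0.1024/0.802 = 0.1276 m. Q_B = (1/0.016)·0.1024·0.1276^(2/3)·√0.004405 = 0.1076 m³/s.
Q_A = 0.5356 m³/s vs Q_B = 0.1076 m³/s, so channel A carries more.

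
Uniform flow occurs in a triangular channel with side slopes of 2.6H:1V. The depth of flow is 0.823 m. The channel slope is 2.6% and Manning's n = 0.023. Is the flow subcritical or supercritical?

For a triangular section with side slope z = 2.6: A = zy² = 2.6×0.823² = 1.761 m²; P = 2y√(1+z²) = 2×0.823×2.786 = 4.585 m.
Hydraulic radius R = A/P = 1.761/4.585 = 0.3841 m.
V = (1/n) R^(2/3) √S = (1/0.023) × 0.3841^(2/3) × √0.026 = 3.704 m/s. Hydraulic depth D_h = A/T = 1.761/4.28 = 0.4115 m.
Froude number Fr = V/√(g·D_h) = 3.704/√(9.81×0.4115) = 1.84, which is greater than 1, so the flow is supercritical.

supercritical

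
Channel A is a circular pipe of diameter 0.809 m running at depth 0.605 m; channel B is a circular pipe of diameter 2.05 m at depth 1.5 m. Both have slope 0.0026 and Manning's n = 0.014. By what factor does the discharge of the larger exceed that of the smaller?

11.6

Channel A: For a circular section of diameter D = 0.809 m at depth y = 0.605 m, the central angle is θ = 2 arccos(1 − 2y/D) = 4.179 rad. Then A = (D²/8)(θ − sin θ) = 0.4123 m² and P = Dθ/2 = 1.69 m. Hydraulic radius R = A/P = 0.4123/1.69 = 0.2439 m. Q_A = (1/0.014)·0.4123·0.2439^(2/3)·√0.0026 = 0.5862 m³/s.
Channel B: For a circular section of diameter D = 2.05 m at depth y = 1.5 m, the central angle is θ = 2 arccos(1 − 2y/D) = 4.105 rad. Then A = (D²/8)(θ − sin θ) = 2.588 m² and P = Dθ/2 = 4.208 m. Hydraulic radius R = A/P = 2.588/4.208 = 0.615 m. Q_B = (1/0.014)·2.588·0.615^(2/3)·√0.0026 = 6.817 m³/s.
The larger discharge is 6.817 m³/s and the smaller is 0.5862 m³/s; the ratio is 11.6.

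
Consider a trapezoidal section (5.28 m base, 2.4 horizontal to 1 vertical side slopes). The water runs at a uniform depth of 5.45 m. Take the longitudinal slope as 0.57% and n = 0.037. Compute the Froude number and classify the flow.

subcritical

With bottom width b = 5.28 m and side slope z = 2.4: A = (b + zy)y = (5.28 + 2.4×5.45)×5.45 = 100.1 m²; P = b + 2y√(1+z²) = 5.28 + 2×5.45×2.6 = 33.62 m.
Hydraulic radius R = A/P = 100.1/33.62 = 2.976 m.
V = (1/n) R^(2/3) √S = (1/0.037) × 2.976^(2/3) × √0.0057 = 4.222 m/s. Hydraulic depth D_h = A/T = 100.1/31.44 = 3.183 m.
Froude number Fr = V/√(g·D_h) = 4.222/√(9.81×3.183) = 0.756, which is less than 1, so the flow is subcritical.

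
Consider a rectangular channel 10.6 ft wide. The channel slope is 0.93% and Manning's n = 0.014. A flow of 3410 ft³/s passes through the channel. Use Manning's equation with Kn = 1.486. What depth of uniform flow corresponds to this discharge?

y_n = 13 ft

Manning's equation rearranged: A R^(2/3) = nQ / (1.486·√S) = 0.014 × 3410 / (1.486 × √0.0093) = 333.1.
Trying y = 15.5 ft: A R^(2/3) = 410.5 — over.
Trying y = 9.09 ft: A R^(2/3) = 215.6 — short.
Trying y = 13 ft: A R^(2/3) = 333.5 — ≈ 333.1.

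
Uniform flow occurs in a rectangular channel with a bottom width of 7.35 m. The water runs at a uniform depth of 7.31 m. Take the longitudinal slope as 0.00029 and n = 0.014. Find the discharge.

Flow area A = b·y = 7.35 × 7.31 = 53.73 m². Wetted perimeter P = b + 2y = 7.35 + 2×7.31 = 21.97 m.
Hydraulic radius R = A/P = 53.73/21.97 = 2.446 m.
Manning's equation: Q = (1/n) A R^(2/3) S^(1/2) = (1/0.014) × 53.73 × 2.446^(2/3) × 0.00029^(1/2) = 119 m³/s.

Q = 119 m³/s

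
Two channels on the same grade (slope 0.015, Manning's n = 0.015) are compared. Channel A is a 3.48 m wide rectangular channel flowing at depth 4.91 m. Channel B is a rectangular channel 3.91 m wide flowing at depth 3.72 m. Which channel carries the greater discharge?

Channel A: Flow area A = b·y = 3.48 × 4.91 = 17.09 m². Wetted perimeter P = b + 2y = 3.48 + 2×4.91 = 13.3 m. Hydraulic radius R = A/P = 17.09/13.3 = 1.285 m. Q_A = (1/0.015)·17.09·1.285^(2/3)·√0.015 = 164.9 m³/s.
Channel B: Flow area A = b·y = 3.91 × 3.72 = 14.55 m². Wetted perimeter P = b + 2y = 3.91 + 2×3.72 = 11.35 m. Hydraulic radius R = A/P = 14.55/11.35 = 1.282 m. Q_B = (1/0.015)·14.55·1.282^(2/3)·√0.015 = 140.1 m³/s.
Q_A = 164.9 m³/s vs Q_B = 140.1 m³/s, so channel A carries more.

channel A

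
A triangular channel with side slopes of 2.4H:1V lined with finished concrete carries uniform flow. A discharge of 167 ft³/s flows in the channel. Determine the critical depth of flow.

y_c = 3.13 ft

At critical depth, Q² T / (g A³) = 1, i.e. A³/T = Q²/g = 167²/32.2 = 866.1.
At y = 3.68 ft: A³/T = 1944 — high.
At y = 2.57 ft: A³/T = 322.9 — low.
At y = 3.13 ft: A³/T = 865.2 — close enough.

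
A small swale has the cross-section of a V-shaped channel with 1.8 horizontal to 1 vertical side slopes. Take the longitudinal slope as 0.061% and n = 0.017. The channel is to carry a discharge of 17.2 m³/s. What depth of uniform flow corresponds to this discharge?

Manning's equation rearranged: A R^(2/3) = nQ / (1·√S) = 0.017 × 17.2 / (√0.00061) = 11.84.
Try y = 2.92 m: A R^(2/3) = 18.06 — high.
Try y = 2.49 m: A R^(2/3) = 11.81 — close enough.

y_n = 2.49 m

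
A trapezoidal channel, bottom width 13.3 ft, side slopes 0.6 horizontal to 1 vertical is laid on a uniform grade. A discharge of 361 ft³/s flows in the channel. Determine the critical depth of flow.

At critical depth, Q² T / (g A³) = 1, i.e. A³/T = Q²/g = 361²/32.2 = 4047.
Try y = 2.12 ft: A³/T = 1861 — too small.
Try y = 2.72 ft: A³/T = 4045 — ≈ 4047.

y_c = 2.72 ft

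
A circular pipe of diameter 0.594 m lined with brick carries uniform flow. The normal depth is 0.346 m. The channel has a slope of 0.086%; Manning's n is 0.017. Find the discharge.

For a circular section of diameter D = 0.594 m at depth y = 0.346 m, the central angle is θ = 2 arccos(1 − 2y/D) = 3.473 rad. Then A = (D²/8)(θ − sin θ) = 0.1675 m² and P = Dθ/2 = 1.032 m.
Hydraulic radius R = A/P = 0.1675/1.032 = 0.1624 m.
Manning's equation: Q = (1/n) A R^(2/3) S^(1/2) = (1/0.017) × 0.1675 × 0.1624^(2/3) × 0.00086^(1/2) = 0.086 m³/s.

Q = 0.086 m³/s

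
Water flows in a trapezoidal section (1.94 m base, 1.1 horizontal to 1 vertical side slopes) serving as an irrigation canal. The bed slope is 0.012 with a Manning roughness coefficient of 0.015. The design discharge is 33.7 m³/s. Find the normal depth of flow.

y_n = 1.47 m

Manning's equation rearranged: A R^(2/3) = nQ / (1·√S) = 0.015 × 33.7 / (√0.012) = 4.615.
At y = 1.61 m: A R^(2/3) = 5.521 — over.
At y = 1.47 m: A R^(2/3) = 4.613 — ≈ 4.615.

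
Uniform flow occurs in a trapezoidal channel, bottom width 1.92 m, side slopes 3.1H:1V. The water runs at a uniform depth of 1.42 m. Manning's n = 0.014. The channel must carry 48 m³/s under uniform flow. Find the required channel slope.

With bottom width b = 1.92 m and side slope z = 3.1: A = (b + zy)y = (1.92 + 3.1×1.42)×1.42 = 8.977 m²; P = b + 2y√(1+z²) = 1.92 + 2×1.42×3.257 = 11.17 m.
Hydraulic radius R = A/P = 8.977/11.17 = 0.8036 m.
From Manning's equation, S = [nQ / (1 A R^(2/3))]² = [0.014 × 48 / (1 × 8.977 × 0.8036^(2/3))]² = 0.0075.

S = 0.0075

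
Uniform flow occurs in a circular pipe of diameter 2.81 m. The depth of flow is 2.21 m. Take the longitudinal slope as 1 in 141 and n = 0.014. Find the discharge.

For a circular section of diameter D = 2.81 m at depth y = 2.21 m, the central angle is θ = 2 arccos(1 − 2y/D) = 4.362 rad. Then A = (D²/8)(θ − sin θ) = 5.232 m² and P = Dθ/2 = 6.128 m.
Hydraulic radius R = A/P = 5.232/6.128 = 0.8538 m.
Manning's equation: Q = (1/n) A R^(2/3) S^(1/2) = (1/0.014) × 5.232 × 0.8538^(2/3) × 0.007092^(1/2) = 28.3 m³/s.

Q = 28.3 m³/s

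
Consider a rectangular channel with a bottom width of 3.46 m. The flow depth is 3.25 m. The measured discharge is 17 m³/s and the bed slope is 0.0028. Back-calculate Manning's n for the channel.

n = 0.038

Flow area A = b·y = 3.46 × 3.25 = 11.24 m². Wetted perimeter P = b + 2y = 3.46 + 2×3.25 = 9.96 m.
Hydraulic radius R = A/P = 11.24/9.96 = 1.129 m.
Rearranging Manning's equation: n = (1/Q) A R^(2/3) S^(1/2) = (1/17) × 11.24 × 1.129^(2/3) × √0.0028 = 0.038.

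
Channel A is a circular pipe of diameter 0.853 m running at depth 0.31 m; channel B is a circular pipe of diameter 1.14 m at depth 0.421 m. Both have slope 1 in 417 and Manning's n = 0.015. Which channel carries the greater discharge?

Channel A: For a circular section of diameter D = 0.853 m at depth y = 0.31 m, the central angle is θ = 2 arccos(1 − 2y/D) = 2.588 rad. Then A = (D²/8)(θ − sin θ) = 0.1876 m² and P = Dθ/2 = 1.104 m. Hydraulic radius R = A/P = 0.1876/1.104 = 0.17 m. Q_A = (1/0.015)·0.1876·0.17^(2/3)·√0.002398 = 0.1879 m³/s.
Channel B: For a circular section of diameter D = 1.14 m at depth y = 0.421 m, the central angle is θ = 2 arccos(1 − 2y/D) = 2.613 rad. Then A = (D²/8)(θ − sin θ) = 0.3424 m² and P = Dθ/2 = 1.489 m. Hydraulic radius R = A/P = 0.3424/1.489 = 0.23 m. Q_B = (1/0.015)·0.3424·0.23^(2/3)·√0.002398 = 0.4196 m³/s.
Q_A = 0.1879 m³/s vs Q_B = 0.4196 m³/s, so channel B carries more.

channel B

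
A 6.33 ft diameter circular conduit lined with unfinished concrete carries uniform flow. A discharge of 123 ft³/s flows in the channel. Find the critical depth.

At critical depth, Q² T / (g A³) = 1, i.e. A³/T = Q²/g = 123²/32.2 = 469.8.
Try y = 3.69 ft: A³/T = 1106 — over.
Try y = 2.41 ft: A³/T = 216.6 — short.
Try y = 2.95 ft: A³/T = 470.4 — ≈ 469.8.

y_c = 2.95 ft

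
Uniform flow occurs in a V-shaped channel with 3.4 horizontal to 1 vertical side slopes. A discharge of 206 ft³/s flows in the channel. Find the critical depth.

At critical depth, Q² T / (g A³) = 1, i.e. A³/T = Q²/g = 206²/32.2 = 1318.
At y = 2.5 ft: A³/T = 564.5 — short.
At y = 3.58 ft: A³/T = 3399 — over.
At y = 2.96 ft: A³/T = 1313 — close enough.

y_c = 2.96 ft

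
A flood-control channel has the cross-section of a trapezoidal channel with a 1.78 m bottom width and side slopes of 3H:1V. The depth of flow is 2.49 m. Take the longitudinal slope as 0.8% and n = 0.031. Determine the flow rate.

With bottom width b = 1.78 m and side slope z = 3: A = (b + zy)y = (1.78 + 3×2.49)×2.49 = 23.03 m²; P = b + 2y√(1+z²) = 1.78 + 2×2.49×3.162 = 17.53 m.
Hydraulic radius R = A/P = 23.03/17.53 = 1.314 m.
Manning's equation: Q = (1/n) A R^(2/3) S^(1/2) = (1/0.031) × 23.03 × 1.314^(2/3) × 0.008^(1/2) = 79.7 m³/s.

Q = 79.7 m³/s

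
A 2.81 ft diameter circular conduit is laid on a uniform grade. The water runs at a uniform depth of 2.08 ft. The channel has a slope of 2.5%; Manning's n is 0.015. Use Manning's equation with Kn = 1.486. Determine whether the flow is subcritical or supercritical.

For a circular section of diameter D = 2.81 ft at depth y = 2.08 ft, the central angle is θ = 2 arccos(1 − 2y/D) = 4.144 rad. Then A = (D²/8)(θ − sin θ) = 4.922 ft² and P = Dθ/2 = 5.822 ft.
Hydraulic radius R = A/P = 4.922/5.822 = 0.8454 ft.
V = (1.486/n) R^(2/3) √S = (1.486/0.015) × 0.8454^(2/3) × √0.025 = 14 ft/s. Hydraulic depth D_h = A/T = 4.922/2.464 = 1.997 ft.
Froude number Fr = V/√(g·D_h) = 14/√(32.2×1.997) = 1.75, which is greater than 1, so the flow is supercritical.

supercritical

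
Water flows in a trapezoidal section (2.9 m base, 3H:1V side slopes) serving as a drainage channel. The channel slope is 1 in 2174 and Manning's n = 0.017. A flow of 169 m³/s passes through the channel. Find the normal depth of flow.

Manning's equation rearranged: A R^(2/3) = nQ / (1·√S) = 0.017 × 169 / (√0.00046) = 134.
At y = 3.54 m: A R^(2/3) = 73.23 — too small.
At y = 5.44 m: A R^(2/3) = 207.8 — too large.
At y = 4.55 m: A R^(2/3) = 134.1 — matches.

y_n = 4.55 m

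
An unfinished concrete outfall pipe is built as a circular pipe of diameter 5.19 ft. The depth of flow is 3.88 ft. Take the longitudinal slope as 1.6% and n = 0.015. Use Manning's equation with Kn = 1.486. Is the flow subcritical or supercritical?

For a circular section of diameter D = 5.19 ft at depth y = 3.88 ft, the central angle is θ = 2 arccos(1 − 2y/D) = 4.178 rad. Then A = (D²/8)(θ − sin θ) = 16.96 ft² and P = Dθ/2 = 10.84 ft.
Hydraulic radius R = A/P = 16.96/10.84 = 1.565 ft.
V = (1.486/n) R^(2/3) √S = (1.486/0.015) × 1.565^(2/3) × √0.016 = 16.89 ft/s. Hydraulic depth D_h = A/T = 16.96/4.509 = 3.762 ft.
Froude number Fr = V/√(g·D_h) = 16.89/√(32.2×3.762) = 1.53, which is greater than 1, so the flow is supercritical.

supercritical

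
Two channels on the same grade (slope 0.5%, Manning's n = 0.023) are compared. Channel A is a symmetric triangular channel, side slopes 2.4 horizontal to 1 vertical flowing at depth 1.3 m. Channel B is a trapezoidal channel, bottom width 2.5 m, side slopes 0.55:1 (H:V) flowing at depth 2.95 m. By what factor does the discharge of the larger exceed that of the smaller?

Channel A: For a triangular section with side slope z = 2.4: A = zy² = 2.4×1.3² = 4.056 m²; P = 2y√(1+z²) = 2×1.3×2.6 = 6.76 m. Hydraulic radius R = A/P = 4.056/6.76 = 0.6 m. Q_A = (1/0.023)·4.056·0.6^(2/3)·√0.005 = 8.871 m³/s.
Channel B: With bottom width b = 2.5 m and side slope z = 0.55: A = (b + zy)y = (2.5 + 0.55×2.95)×2.95 = 12.16 m²; P = b + 2y√(1+z²) = 2.5 + 2×2.95×1.141 = 9.234 m. Hydraulic radius R = A/P = 12.16/9.234 = 1.317 m. Q_B = (1/0.023)·12.16·1.317^(2/3)·√0.005 = 44.92 m³/s.
The larger discharge is 44.92 m³/s and the smaller is 8.871 m³/s; the ratio is 5.06.

5.06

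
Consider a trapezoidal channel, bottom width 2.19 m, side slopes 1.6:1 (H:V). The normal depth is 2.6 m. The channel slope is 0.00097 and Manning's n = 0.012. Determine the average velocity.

V = 3.21 m/s

With bottom width b = 2.19 m and side slope z = 1.6: A = (b + zy)y = (2.19 + 1.6×2.6)×2.6 = 16.51 m²; P = b + 2y√(1+z²) = 2.19 + 2×2.6×1.887 = 12 m.
Hydraulic radius R = A/P = 16.51/12 = 1.376 m.
From Manning's equation, V = (1/n) R^(2/3) S^(1/2) = (1/0.012) × 1.376^(2/3) × 0.00097^(1/2) = 3.21 m/s.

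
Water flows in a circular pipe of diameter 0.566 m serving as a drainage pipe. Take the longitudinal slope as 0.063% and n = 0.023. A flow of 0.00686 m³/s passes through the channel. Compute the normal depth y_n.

Manning's equation rearranged: A R^(2/3) = nQ / (1·√S) = 0.023 × 0.00686 / (√0.00063) = 0.006286.
Trying y = 0.13 m: A R^(2/3) = 0.007905 — over.
Trying y = 0.095 m: A R^(2/3) = 0.004185 — short.
Trying y = 0.116 m: A R^(2/3) = 0.006286 — matches.

y_n = 0.116 m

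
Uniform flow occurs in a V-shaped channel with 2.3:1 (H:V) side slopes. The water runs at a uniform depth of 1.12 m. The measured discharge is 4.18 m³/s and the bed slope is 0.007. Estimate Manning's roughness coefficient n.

For a triangular section with side slope z = 2.3: A = zy² = 2.3×1.12² = 2.885 m²; P = 2y√(1+z²) = 2×1.12×2.508 = 5.618 m.
Hydraulic radius R = A/P = 2.885/5.618 = 0.5136 m.
Rearranging Manning's equation: n = (1/Q) A R^(2/3) S^(1/2) = (1/4.18) × 2.885 × 0.5136^(2/3) × √0.007 = 0.037.

n = 0.037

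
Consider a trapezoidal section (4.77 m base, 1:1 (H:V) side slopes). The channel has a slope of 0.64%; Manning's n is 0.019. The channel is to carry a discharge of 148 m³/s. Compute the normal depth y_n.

y_n = 3.06 m

Manning's equation rearranged: A R^(2/3) = nQ / (1·√S) = 0.019 × 148 / (√0.0064) = 35.15.
Try y = 3.75 m: A R^(2/3) = 52.02 — too large.
Try y = 2.45 m: A R^(2/3) = 23.3 — too small.
Try y = 3.06 m: A R^(2/3) = 35.25 — close enough.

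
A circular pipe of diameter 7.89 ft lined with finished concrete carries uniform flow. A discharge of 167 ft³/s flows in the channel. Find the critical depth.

y_c = 3.23 ft

At critical depth, Q² T / (g A³) = 1, i.e. A³/T = Q²/g = 167²/32.2 = 866.1.
At y = 3.79 ft: A³/T = 1589 — too large.
At y = 3.23 ft: A³/T = 861.3 — ≈ 866.1.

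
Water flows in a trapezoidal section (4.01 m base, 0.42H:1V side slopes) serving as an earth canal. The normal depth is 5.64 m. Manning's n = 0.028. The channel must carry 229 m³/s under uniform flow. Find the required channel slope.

S = 0.011

With bottom width b = 4.01 m and side slope z = 0.42: A = (b + zy)y = (4.01 + 0.42×5.64)×5.64 = 35.98 m²; P = b + 2y√(1+z²) = 4.01 + 2×5.64×1.085 = 16.24 m.
Hydraulic radius R = A/P = 35.98/16.24 = 2.215 m.
From Manning's equation, S = [nQ / (1 A R^(2/3))]² = [0.028 × 229 / (1 × 35.98 × 2.215^(2/3))]² = 0.011.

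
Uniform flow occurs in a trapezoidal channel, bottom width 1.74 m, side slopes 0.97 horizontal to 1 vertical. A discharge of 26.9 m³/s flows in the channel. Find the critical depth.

y_c = 2.02 m

At critical depth, Q² T / (g A³) = 1, i.e. A³/T = Q²/g = 26.9²/9.81 = 73.76.
At y = 2.32 m: A³/T = 127.1 — over.
At y = 1.51 m: A³/T = 24.27 — short.
At y = 2.02 m: A³/T = 73.74 — close enough.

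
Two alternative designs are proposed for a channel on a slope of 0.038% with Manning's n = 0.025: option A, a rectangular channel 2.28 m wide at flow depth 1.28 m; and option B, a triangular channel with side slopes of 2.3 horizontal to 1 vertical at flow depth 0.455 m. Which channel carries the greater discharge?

channel A

Channel A: Flow area A = b·y = 2.28 × 1.28 = 2.918 m². Wetted perimeter P = b + 2y = 2.28 + 2×1.28 = 4.84 m. Hydraulic radius R = A/P = 2.918/4.84 = 0.603 m. Q_A = (1/0.025)·2.918·0.603^(2/3)·√0.00038 = 1.624 m³/s.
Channel B: For a triangular section with side slope z = 2.3: A = zy² = 2.3×0.455² = 0.4762 m²; P = 2y√(1+z²) = 2×0.455×2.508 = 2.282 m. Hydraulic radius R = A/P = 0.4762/2.282 = 0.2086 m. Q_B = (1/0.025)·0.4762·0.2086^(2/3)·√0.00038 = 0.1306 m³/s.
Q_A = 1.624 m³/s vs Q_B = 0.1306 m³/s, so channel A carries more.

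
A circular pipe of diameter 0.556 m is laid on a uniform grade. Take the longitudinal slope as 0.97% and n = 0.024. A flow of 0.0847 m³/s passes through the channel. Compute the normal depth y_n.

y_n = 0.215 m

Manning's equation rearranged: A R^(2/3) = nQ / (1·√S) = 0.024 × 0.0847 / (√0.0097) = 0.02064.
At y = 0.193 m: A R^(2/3) = 0.01687 — low.
At y = 0.247 m: A R^(2/3) = 0.02653 — high.
At y = 0.215 m: A R^(2/3) = 0.02063 — close enough.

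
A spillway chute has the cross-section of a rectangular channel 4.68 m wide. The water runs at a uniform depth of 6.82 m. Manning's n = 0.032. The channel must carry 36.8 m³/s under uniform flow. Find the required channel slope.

Flow area A = b·y = 4.68 × 6.82 = 31.92 m². Wetted perimeter P = b + 2y = 4.68 + 2×6.82 = 18.32 m.
Hydraulic radius R = A/P = 31.92/18.32 = 1.742 m.
From Manning's equation, S = [nQ / (1 A R^(2/3))]² = [0.032 × 36.8 / (1 × 31.92 × 1.742^(2/3))]² = 0.000649.

S = 0.000649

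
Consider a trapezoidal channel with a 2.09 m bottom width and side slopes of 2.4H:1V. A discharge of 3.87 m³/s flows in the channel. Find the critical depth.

At critical depth, Q² T / (g A³) = 1, i.e. A³/T = Q²/g = 3.87²/9.81 = 1.527.
Try y = 0.423 m: A³/T = 0.55 — too small.
Try y = 0.564 m: A³/T = 1.527 — ≈ 1.527.

y_c = 0.564 m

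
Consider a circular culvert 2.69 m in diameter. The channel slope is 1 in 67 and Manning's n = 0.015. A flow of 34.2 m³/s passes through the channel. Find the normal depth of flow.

y_n = 2.12 m

Manning's equation rearranged: A R^(2/3) = nQ / (1·√S) = 0.015 × 34.2 / (√0.01493) = 4.199.
At y = 1.54 m: A R^(2/3) = 2.724 — too small.
At y = 2.12 m: A R^(2/3) = 4.2 — matches.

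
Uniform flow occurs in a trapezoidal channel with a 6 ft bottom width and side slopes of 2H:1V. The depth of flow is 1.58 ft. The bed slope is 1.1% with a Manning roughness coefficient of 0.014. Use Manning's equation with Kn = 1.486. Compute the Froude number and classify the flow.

supercritical

With bottom width b = 6 ft and side slope z = 2: A = (b + zy)y = (6 + 2×1.58)×1.58 = 14.47 ft²; P = b + 2y√(1+z²) = 6 + 2×1.58×2.236 = 13.07 ft.
Hydraulic radius R = A/P = 14.47/13.07 = 1.108 ft.
V = (1.486/n) R^(2/3) √S = (1.486/0.014) × 1.108^(2/3) × √0.011 = 11.92 ft/s. Hydraulic depth D_h = A/T = 14.47/12.32 = 1.175 ft.
Froude number Fr = V/√(g·D_h) = 11.92/√(32.2×1.175) = 1.94, which is greater than 1, so the flow is supercritical.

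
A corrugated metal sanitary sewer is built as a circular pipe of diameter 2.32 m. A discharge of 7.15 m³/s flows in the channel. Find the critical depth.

y_c = 1.24 m

At critical depth, Q² T / (g A³) = 1, i.e. A³/T = Q²/g = 7.15²/9.81 = 5.211.
At y = 1.03 m: A³/T = 2.584 — short.
At y = 1.57 m: A³/T = 13 — over.
At y = 1.24 m: A³/T = 5.251 — ≈ 5.211.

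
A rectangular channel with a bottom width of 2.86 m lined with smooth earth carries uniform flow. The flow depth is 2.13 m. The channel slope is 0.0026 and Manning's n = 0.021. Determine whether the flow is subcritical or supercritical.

subcritical

Flow area A = b·y = 2.86 × 2.13 = 6.092 m². Wetted perimeter P = b + 2y = 2.86 + 2×2.13 = 7.12 m.
Hydraulic radius R = A/P = 6.092/7.12 = 0.8556 m.
V = (1/n) R^(2/3) √S = (1/0.021) × 0.8556^(2/3) × √0.0026 = 2.188 m/s. Hydraulic depth D_h = A/T = 6.092/2.86 = 2.13 m.
Froude number Fr = V/√(g·D_h) = 2.188/√(9.81×2.13) = 0.479, which is less than 1, so the flow is subcritical.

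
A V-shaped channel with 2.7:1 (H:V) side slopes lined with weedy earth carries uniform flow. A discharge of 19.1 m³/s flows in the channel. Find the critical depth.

y_c = 1.59 m

At critical depth, Q² T / (g A³) = 1, i.e. A³/T = Q²/g = 19.1²/9.81 = 37.19.
Trying y = 1.12 m: A³/T = 6.424 — low.
Trying y = 2.01 m: A³/T = 119.6 — high.
Trying y = 1.59 m: A³/T = 37.04 — close enough.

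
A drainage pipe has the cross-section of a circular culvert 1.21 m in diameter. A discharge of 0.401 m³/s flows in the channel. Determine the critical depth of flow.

At critical depth, Q² T / (g A³) = 1, i.e. A³/T = Q²/g = 0.401²/9.81 = 0.01639.
Trying y = 0.402 m: A³/T = 0.03269 — over.
Trying y = 0.277 m: A³/T = 0.00769 — short.
Trying y = 0.336 m: A³/T = 0.01632 — close enough.

y_c = 0.336 m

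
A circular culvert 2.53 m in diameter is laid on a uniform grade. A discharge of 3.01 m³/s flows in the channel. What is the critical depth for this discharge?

y_c = 0.768 m

At critical depth, Q² T / (g A³) = 1, i.e. A³/T = Q²/g = 3.01²/9.81 = 0.9236.
At y = 0.832 m: A³/T = 1.256 — high.
At y = 0.68 m: A³/T = 0.5744 — low.
At y = 0.768 m: A³/T = 0.9213 — ≈ 0.9236.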